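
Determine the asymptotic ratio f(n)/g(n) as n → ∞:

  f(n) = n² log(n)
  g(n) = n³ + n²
0

Since n² log(n) (O(n² log n)) grows slower than n³ + n² (O(n³)),
the ratio f(n)/g(n) → 0 as n → ∞.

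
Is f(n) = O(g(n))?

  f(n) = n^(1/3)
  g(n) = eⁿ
True

f(n) = n^(1/3) is O(n^(1/3)), and g(n) = eⁿ is O(eⁿ).
Since O(n^(1/3)) ⊆ O(eⁿ) (f grows no faster than g), f(n) = O(g(n)) is true.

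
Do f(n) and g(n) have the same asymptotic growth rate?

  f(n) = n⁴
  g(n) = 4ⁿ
False

f(n) = n⁴ is O(n⁴), and g(n) = 4ⁿ is O(4ⁿ).
Since they have different growth rates, f(n) = Θ(g(n)) is false.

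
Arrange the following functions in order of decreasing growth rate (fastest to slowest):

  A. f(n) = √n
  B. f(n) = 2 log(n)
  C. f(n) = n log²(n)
C > A > B

Comparing growth rates:
C = n log²(n) is O(n log² n)
A = √n is O(√n)
B = 2 log(n) is O(log n)

Therefore, the order from fastest to slowest is: C > A > B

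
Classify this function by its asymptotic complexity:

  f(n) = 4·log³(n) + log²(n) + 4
O(log³ n)

The dominant term in 4·log³(n) + log²(n) + 4 is 4·log³(n), which is Θ(log³ n).
Lower-order terms (log²(n), 4) are asymptotically negligible.
Constants are absorbed, so the tightest bound is O(log³ n).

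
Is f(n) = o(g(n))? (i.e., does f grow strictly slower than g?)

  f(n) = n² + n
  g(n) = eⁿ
True

f(n) = n² + n is O(n²), and g(n) = eⁿ is O(eⁿ).
Since O(n²) grows strictly slower than O(eⁿ), f(n) = o(g(n)) is true.
This means lim(n→∞) f(n)/g(n) = 0.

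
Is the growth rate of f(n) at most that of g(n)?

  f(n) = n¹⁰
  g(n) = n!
True

f(n) = n¹⁰ is O(n¹⁰), and g(n) = n! is O(n!).
Since O(n¹⁰) ⊆ O(n!) (f grows no faster than g), f(n) = O(g(n)) is true.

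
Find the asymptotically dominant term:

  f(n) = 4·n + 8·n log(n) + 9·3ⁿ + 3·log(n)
9·3ⁿ

Looking at each term:
  - 4·n is O(n)
  - 8·n log(n) is O(n log n)
  - 9·3ⁿ is O(3ⁿ)
  - 3·log(n) is O(log n)

The term 9·3ⁿ (O(3ⁿ)) grows fastest and dominates all others.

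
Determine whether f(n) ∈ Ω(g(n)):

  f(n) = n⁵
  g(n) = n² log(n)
True

f(n) = n⁵ is O(n⁵), and g(n) = n² log(n) is O(n² log n).
Since O(n⁵) grows at least as fast as O(n² log n), f(n) = Ω(g(n)) is true.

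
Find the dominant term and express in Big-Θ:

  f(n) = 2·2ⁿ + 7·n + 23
Θ(2ⁿ)

Order the terms by growth rate: 23 ≺ 7·n ≺ 2·2ⁿ.
The fastest-growing term 2·2ⁿ dominates as n → ∞; dropping its constant factor gives Θ(2ⁿ).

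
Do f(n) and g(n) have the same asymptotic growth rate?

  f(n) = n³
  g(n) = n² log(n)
False

f(n) = n³ is O(n³), and g(n) = n² log(n) is O(n² log n).
Since they have different growth rates, f(n) = Θ(g(n)) is false.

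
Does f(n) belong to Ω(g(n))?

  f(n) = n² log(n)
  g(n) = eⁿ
False

f(n) = n² log(n) is O(n² log n), and g(n) = eⁿ is O(eⁿ).
Since O(n² log n) grows slower than O(eⁿ), f(n) = Ω(g(n)) is false.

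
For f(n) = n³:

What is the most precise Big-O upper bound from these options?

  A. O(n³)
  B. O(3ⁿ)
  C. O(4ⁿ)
A

f(n) = n³ is O(n³).
All listed options are valid Big-O bounds (upper bounds),
but O(n³) is the tightest (smallest valid bound).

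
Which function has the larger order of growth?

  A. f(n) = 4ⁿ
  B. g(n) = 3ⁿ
A

f(n) = 4ⁿ is O(4ⁿ), while g(n) = 3ⁿ is O(3ⁿ).
Since O(4ⁿ) grows faster than O(3ⁿ), f(n) dominates.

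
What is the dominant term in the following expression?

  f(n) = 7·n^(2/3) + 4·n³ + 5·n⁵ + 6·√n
5·n⁵

Looking at each term:
  - 7·n^(2/3) is O(n^(2/3))
  - 4·n³ is O(n³)
  - 5·n⁵ is O(n⁵)
  - 6·√n is O(√n)

The term 5·n⁵ (O(n⁵)) grows fastest and dominates all others.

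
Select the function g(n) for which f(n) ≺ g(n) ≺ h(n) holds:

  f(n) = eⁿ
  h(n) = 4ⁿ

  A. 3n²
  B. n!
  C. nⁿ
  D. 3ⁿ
D

We need g(n) with eⁿ = o(g(n)) and g(n) = o(4ⁿ), i.e. O(eⁿ) ≺ g ≺ O(4ⁿ).
Check each option:
  A. 3n² — O(n²) does not grow strictly faster than f(n)
  B. n! — O(n!) does not grow strictly slower than h(n)
  C. nⁿ — O(nⁿ) does not grow strictly slower than h(n)
  D. 3ⁿ — O(3ⁿ) is strictly between O(eⁿ) and O(4ⁿ) ✓

Only option D (3ⁿ) lies strictly between.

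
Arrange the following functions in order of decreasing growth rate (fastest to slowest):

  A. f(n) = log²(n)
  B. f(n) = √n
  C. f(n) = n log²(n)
C > B > A

Comparing growth rates:
C = n log²(n) is O(n log² n)
B = √n is O(√n)
A = log²(n) is O(log² n)

Therefore, the order from fastest to slowest is: C > B > A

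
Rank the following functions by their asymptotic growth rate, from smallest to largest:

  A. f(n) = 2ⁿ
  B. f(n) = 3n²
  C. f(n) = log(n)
C < B < A

Comparing growth rates:
C = log(n) is O(log n)
B = 3n² is O(n²)
A = 2ⁿ is O(2ⁿ)

Therefore, the order from slowest to fastest is: C < B < A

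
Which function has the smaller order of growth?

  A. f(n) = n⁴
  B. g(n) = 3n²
B

f(n) = n⁴ is O(n⁴), while g(n) = 3n² is O(n²).
Since O(n²) grows slower than O(n⁴), g(n) is dominated.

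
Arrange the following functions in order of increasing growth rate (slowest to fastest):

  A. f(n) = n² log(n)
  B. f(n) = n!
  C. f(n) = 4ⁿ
A < C < B

Comparing growth rates:
A = n² log(n) is O(n² log n)
C = 4ⁿ is O(4ⁿ)
B = n! is O(n!)

Therefore, the order from slowest to fastest is: A < C < B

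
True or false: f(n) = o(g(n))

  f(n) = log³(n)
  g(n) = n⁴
True

f(n) = log³(n) is O(log³ n), and g(n) = n⁴ is O(n⁴).
Since O(log³ n) grows strictly slower than O(n⁴), f(n) = o(g(n)) is true.
This means lim(n→∞) f(n)/g(n) = 0.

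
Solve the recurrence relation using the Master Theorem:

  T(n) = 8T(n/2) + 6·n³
Θ(n³ log n)

Master Theorem: a = 8, b = 2, f(n) = 6·n³.
Compute the critical exponent d = log₂(8) = 3.
Compare f(n) = Θ(n³) against n^d:
  k = 3 = d, so f(n) = Θ(n^d) — Case 2.
  Work is balanced across levels: T(n) = Θ(n^d log n) = Θ(n³ log n).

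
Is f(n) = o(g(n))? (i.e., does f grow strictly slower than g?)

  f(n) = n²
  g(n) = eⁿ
True

f(n) = n² is O(n²), and g(n) = eⁿ is O(eⁿ).
Since O(n²) grows strictly slower than O(eⁿ), f(n) = o(g(n)) is true.
This means lim(n→∞) f(n)/g(n) = 0.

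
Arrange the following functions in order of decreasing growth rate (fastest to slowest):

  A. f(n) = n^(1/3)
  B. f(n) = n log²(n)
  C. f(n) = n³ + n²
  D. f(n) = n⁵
D > C > B > A

Comparing growth rates:
D = n⁵ is O(n⁵)
C = n³ + n² is O(n³)
B = n log²(n) is O(n log² n)
A = n^(1/3) is O(n^(1/3))

Therefore, the order from fastest to slowest is: D > C > B > A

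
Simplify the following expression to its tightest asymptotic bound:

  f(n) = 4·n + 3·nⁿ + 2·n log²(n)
Θ(nⁿ)

Order the terms by growth rate: 4·n ≺ 2·n log²(n) ≺ 3·nⁿ.
The fastest-growing term 3·nⁿ dominates as n → ∞; dropping its constant factor gives Θ(nⁿ).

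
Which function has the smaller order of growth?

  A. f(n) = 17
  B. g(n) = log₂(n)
A

f(n) = 17 is O(1), while g(n) = log₂(n) is O(log n).
Since O(1) grows slower than O(log n), f(n) is dominated.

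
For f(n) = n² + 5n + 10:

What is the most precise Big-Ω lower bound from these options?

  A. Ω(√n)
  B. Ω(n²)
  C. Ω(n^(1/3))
B

f(n) = n² + 5n + 10 is Ω(n²).
All listed options are valid Big-Ω bounds (lower bounds),
but Ω(n²) is the tightest (largest valid bound).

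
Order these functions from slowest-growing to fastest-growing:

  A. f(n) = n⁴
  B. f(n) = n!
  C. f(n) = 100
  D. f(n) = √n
C < D < A < B

Comparing growth rates:
C = 100 is O(1)
D = √n is O(√n)
A = n⁴ is O(n⁴)
B = n! is O(n!)

Therefore, the order from slowest to fastest is: C < D < A < B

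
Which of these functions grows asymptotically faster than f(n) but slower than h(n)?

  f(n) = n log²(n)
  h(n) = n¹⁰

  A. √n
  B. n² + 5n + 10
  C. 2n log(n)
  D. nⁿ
B

We need g(n) with n log²(n) = o(g(n)) and g(n) = o(n¹⁰), i.e. O(n log² n) ≺ g ≺ O(n¹⁰).
Check each option:
  A. √n — O(√n) does not grow strictly faster than f(n)
  B. n² + 5n + 10 — O(n²) is strictly between O(n log² n) and O(n¹⁰) ✓
  C. 2n log(n) — O(n log n) does not grow strictly faster than f(n)
  D. nⁿ — O(nⁿ) does not grow strictly slower than h(n)

Only option B (n² + 5n + 10) lies strictly between.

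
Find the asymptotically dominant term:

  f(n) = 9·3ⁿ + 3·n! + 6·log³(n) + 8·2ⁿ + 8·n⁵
3·n!

Looking at each term:
  - 9·3ⁿ is O(3ⁿ)
  - 3·n! is O(n!)
  - 6·log³(n) is O(log³ n)
  - 8·2ⁿ is O(2ⁿ)
  - 8·n⁵ is O(n⁵)

The term 3·n! (O(n!)) grows fastest and dominates all others.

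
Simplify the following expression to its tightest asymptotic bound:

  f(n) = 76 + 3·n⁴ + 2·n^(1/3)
Θ(n⁴)

Order the terms by growth rate: 76 ≺ 2·n^(1/3) ≺ 3·n⁴.
The fastest-growing term 3·n⁴ dominates as n → ∞; dropping its constant factor gives Θ(n⁴).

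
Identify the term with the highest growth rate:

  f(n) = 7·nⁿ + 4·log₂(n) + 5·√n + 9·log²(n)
7·nⁿ

Looking at each term:
  - 7·nⁿ is O(nⁿ)
  - 4·log₂(n) is O(log n)
  - 5·√n is O(√n)
  - 9·log²(n) is O(log² n)

The term 7·nⁿ (O(nⁿ)) grows fastest and dominates all others.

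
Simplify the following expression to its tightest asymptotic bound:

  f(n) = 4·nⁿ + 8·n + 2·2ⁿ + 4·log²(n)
Θ(nⁿ)

Order the terms by growth rate: 4·log²(n) ≺ 8·n ≺ 2·2ⁿ ≺ 4·nⁿ.
The fastest-growing term 4·nⁿ dominates as n → ∞; dropping its constant factor gives Θ(nⁿ).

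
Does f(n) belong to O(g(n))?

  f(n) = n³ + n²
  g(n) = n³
True

f(n) = n³ + n² and g(n) = n³ are both O(n³).
Big-O permits equal growth rates (f ≤ c·g for some c), so f(n) = O(g(n)) is true.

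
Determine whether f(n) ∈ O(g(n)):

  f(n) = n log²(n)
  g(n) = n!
True

f(n) = n log²(n) is O(n log² n), and g(n) = n! is O(n!).
Since O(n log² n) ⊆ O(n!) (f grows no faster than g), f(n) = O(g(n)) is true.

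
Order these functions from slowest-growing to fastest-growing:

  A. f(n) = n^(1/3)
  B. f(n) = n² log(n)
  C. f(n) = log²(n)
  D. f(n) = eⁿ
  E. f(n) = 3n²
C < A < E < B < D

Comparing growth rates:
C = log²(n) is O(log² n)
A = n^(1/3) is O(n^(1/3))
E = 3n² is O(n²)
B = n² log(n) is O(n² log n)
D = eⁿ is O(eⁿ)

Therefore, the order from slowest to fastest is: C < A < E < B < D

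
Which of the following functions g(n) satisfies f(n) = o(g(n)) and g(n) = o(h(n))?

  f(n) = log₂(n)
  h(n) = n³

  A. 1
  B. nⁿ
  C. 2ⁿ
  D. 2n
D

We need g(n) with log₂(n) = o(g(n)) and g(n) = o(n³), i.e. O(log n) ≺ g ≺ O(n³).
Check each option:
  A. 1 — O(1) does not grow strictly faster than f(n)
  B. nⁿ — O(nⁿ) does not grow strictly slower than h(n)
  C. 2ⁿ — O(2ⁿ) does not grow strictly slower than h(n)
  D. 2n — O(n) is strictly between O(log n) and O(n³) ✓

Only option D (2n) lies strictly between.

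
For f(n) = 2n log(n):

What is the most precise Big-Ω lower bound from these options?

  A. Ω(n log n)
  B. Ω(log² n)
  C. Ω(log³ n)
A

f(n) = 2n log(n) is Ω(n log n).
All listed options are valid Big-Ω bounds (lower bounds),
but Ω(n log n) is the tightest (largest valid bound).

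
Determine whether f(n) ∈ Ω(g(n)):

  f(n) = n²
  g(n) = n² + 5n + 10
True

f(n) = n² and g(n) = n² + 5n + 10 are both O(n²).
Big-Ω permits equal growth rates (f ≥ c·g for some c > 0), so f(n) = Ω(g(n)) is true.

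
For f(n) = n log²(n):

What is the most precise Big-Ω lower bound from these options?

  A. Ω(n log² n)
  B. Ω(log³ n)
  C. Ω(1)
A

f(n) = n log²(n) is Ω(n log² n).
All listed options are valid Big-Ω bounds (lower bounds),
but Ω(n log² n) is the tightest (largest valid bound).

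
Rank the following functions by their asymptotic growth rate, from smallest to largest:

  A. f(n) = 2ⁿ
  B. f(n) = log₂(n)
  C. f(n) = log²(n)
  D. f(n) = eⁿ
B < C < A < D

Comparing growth rates:
B = log₂(n) is O(log n)
C = log²(n) is O(log² n)
A = 2ⁿ is O(2ⁿ)
D = eⁿ is O(eⁿ)

Therefore, the order from slowest to fastest is: B < C < A < D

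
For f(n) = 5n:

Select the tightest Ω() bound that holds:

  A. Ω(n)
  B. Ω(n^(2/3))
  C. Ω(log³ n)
A

f(n) = 5n is Ω(n).
All listed options are valid Big-Ω bounds (lower bounds),
but Ω(n) is the tightest (largest valid bound).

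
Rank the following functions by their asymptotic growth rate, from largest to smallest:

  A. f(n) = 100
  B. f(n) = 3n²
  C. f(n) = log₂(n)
B > C > A

Comparing growth rates:
B = 3n² is O(n²)
C = log₂(n) is O(log n)
A = 100 is O(1)

Therefore, the order from fastest to slowest is: B > C > A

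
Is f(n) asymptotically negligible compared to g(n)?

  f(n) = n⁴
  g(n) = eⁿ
True

f(n) = n⁴ is O(n⁴), and g(n) = eⁿ is O(eⁿ).
Since O(n⁴) grows strictly slower than O(eⁿ), f(n) = o(g(n)) is true.
This means lim(n→∞) f(n)/g(n) = 0.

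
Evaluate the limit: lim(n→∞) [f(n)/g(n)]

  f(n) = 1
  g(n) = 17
1/17

Since 1 and 17 have the same growth rate (O(1)),
the ratio converges to a constant: 1/17.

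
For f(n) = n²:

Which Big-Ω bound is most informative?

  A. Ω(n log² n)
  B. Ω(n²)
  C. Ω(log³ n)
B

f(n) = n² is Ω(n²).
All listed options are valid Big-Ω bounds (lower bounds),
but Ω(n²) is the tightest (largest valid bound).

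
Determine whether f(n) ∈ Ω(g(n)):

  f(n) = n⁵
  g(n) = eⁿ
False

f(n) = n⁵ is O(n⁵), and g(n) = eⁿ is O(eⁿ).
Since O(n⁵) grows slower than O(eⁿ), f(n) = Ω(g(n)) is false.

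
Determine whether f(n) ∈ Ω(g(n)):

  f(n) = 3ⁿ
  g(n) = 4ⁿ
False

f(n) = 3ⁿ is O(3ⁿ), and g(n) = 4ⁿ is O(4ⁿ).
Since O(3ⁿ) grows slower than O(4ⁿ), f(n) = Ω(g(n)) is false.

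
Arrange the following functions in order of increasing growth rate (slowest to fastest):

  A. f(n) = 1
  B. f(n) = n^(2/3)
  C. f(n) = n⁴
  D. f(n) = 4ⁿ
A < B < C < D

Comparing growth rates:
A = 1 is O(1)
B = n^(2/3) is O(n^(2/3))
C = n⁴ is O(n⁴)
D = 4ⁿ is O(4ⁿ)

Therefore, the order from slowest to fastest is: A < B < C < D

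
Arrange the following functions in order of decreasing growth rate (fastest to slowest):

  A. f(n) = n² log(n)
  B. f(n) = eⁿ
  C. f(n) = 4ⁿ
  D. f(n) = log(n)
C > B > A > D

Comparing growth rates:
C = 4ⁿ is O(4ⁿ)
B = eⁿ is O(eⁿ)
A = n² log(n) is O(n² log n)
D = log(n) is O(log n)

Therefore, the order from fastest to slowest is: C > B > A > D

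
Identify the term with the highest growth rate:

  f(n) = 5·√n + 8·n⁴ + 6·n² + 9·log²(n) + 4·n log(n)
8·n⁴

Looking at each term:
  - 5·√n is O(√n)
  - 8·n⁴ is O(n⁴)
  - 6·n² is O(n²)
  - 9·log²(n) is O(log² n)
  - 4·n log(n) is O(n log n)

The term 8·n⁴ (O(n⁴)) grows fastest and dominates all others.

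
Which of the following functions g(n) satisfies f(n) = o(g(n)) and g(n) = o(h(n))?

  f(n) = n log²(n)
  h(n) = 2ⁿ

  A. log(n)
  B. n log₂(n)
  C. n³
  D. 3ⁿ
C

We need g(n) with n log²(n) = o(g(n)) and g(n) = o(2ⁿ), i.e. O(n log² n) ≺ g ≺ O(2ⁿ).
Check each option:
  A. log(n) — O(log n) does not grow strictly faster than f(n)
  B. n log₂(n) — O(n log n) does not grow strictly faster than f(n)
  C. n³ — O(n³) is strictly between O(n log² n) and O(2ⁿ) ✓
  D. 3ⁿ — O(3ⁿ) does not grow strictly slower than h(n)

Only option C (n³) lies strictly between.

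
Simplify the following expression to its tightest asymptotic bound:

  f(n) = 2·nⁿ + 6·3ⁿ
Θ(nⁿ)

Order the terms by growth rate: 6·3ⁿ ≺ 2·nⁿ.
The fastest-growing term 2·nⁿ dominates as n → ∞; dropping its constant factor gives Θ(nⁿ).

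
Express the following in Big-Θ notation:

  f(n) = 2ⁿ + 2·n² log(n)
Θ(2ⁿ)

Order the terms by growth rate: 2·n² log(n) ≺ 2ⁿ.
The fastest-growing term 2ⁿ dominates as n → ∞; dropping its constant factor gives Θ(2ⁿ).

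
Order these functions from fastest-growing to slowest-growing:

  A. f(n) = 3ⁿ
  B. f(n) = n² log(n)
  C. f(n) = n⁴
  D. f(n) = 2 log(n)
A > C > B > D

Comparing growth rates:
A = 3ⁿ is O(3ⁿ)
C = n⁴ is O(n⁴)
B = n² log(n) is O(n² log n)
D = 2 log(n) is O(log n)

Therefore, the order from fastest to slowest is: A > C > B > D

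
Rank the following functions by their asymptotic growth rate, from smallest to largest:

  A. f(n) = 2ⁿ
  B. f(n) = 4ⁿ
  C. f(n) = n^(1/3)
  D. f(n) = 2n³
C < D < A < B

Comparing growth rates:
C = n^(1/3) is O(n^(1/3))
D = 2n³ is O(n³)
A = 2ⁿ is O(2ⁿ)
B = 4ⁿ is O(4ⁿ)

Therefore, the order from slowest to fastest is: C < D < A < B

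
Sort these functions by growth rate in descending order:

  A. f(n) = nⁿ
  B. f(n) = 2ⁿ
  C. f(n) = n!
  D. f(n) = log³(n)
A > C > B > D

Comparing growth rates:
A = nⁿ is O(nⁿ)
C = n! is O(n!)
B = 2ⁿ is O(2ⁿ)
D = log³(n) is O(log³ n)

Therefore, the order from fastest to slowest is: A > C > B > D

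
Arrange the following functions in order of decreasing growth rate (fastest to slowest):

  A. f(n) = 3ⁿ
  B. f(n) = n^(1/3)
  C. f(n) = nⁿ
C > A > B

Comparing growth rates:
C = nⁿ is O(nⁿ)
A = 3ⁿ is O(3ⁿ)
B = n^(1/3) is O(n^(1/3))

Therefore, the order from fastest to slowest is: C > A > B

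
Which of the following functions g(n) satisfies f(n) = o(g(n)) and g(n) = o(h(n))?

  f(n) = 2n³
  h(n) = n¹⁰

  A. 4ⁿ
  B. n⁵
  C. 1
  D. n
B

We need g(n) with 2n³ = o(g(n)) and g(n) = o(n¹⁰), i.e. O(n³) ≺ g ≺ O(n¹⁰).
Check each option:
  A. 4ⁿ — O(4ⁿ) does not grow strictly slower than h(n)
  B. n⁵ — O(n⁵) is strictly between O(n³) and O(n¹⁰) ✓
  C. 1 — O(1) does not grow strictly faster than f(n)
  D. n — O(n) does not grow strictly faster than f(n)

Only option B (n⁵) lies strictly between.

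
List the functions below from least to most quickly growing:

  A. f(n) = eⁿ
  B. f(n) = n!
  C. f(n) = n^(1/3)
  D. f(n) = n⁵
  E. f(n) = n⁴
C < E < D < A < B

Comparing growth rates:
C = n^(1/3) is O(n^(1/3))
E = n⁴ is O(n⁴)
D = n⁵ is O(n⁵)
A = eⁿ is O(eⁿ)
B = n! is O(n!)

Therefore, the order from slowest to fastest is: C < E < D < A < B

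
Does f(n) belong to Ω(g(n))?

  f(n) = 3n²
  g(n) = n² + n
True

f(n) = 3n² and g(n) = n² + n are both O(n²).
Big-Ω permits equal growth rates (f ≥ c·g for some c > 0), so f(n) = Ω(g(n)) is true.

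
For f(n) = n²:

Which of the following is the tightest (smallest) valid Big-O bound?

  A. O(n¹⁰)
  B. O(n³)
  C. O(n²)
C

f(n) = n² is O(n²).
All listed options are valid Big-O bounds (upper bounds),
but O(n²) is the tightest (smallest valid bound).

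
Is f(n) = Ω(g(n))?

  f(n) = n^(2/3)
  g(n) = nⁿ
False

f(n) = n^(2/3) is O(n^(2/3)), and g(n) = nⁿ is O(nⁿ).
Since O(n^(2/3)) grows slower than O(nⁿ), f(n) = Ω(g(n)) is false.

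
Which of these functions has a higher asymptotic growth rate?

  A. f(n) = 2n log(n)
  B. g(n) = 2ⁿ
B

f(n) = 2n log(n) is O(n log n), while g(n) = 2ⁿ is O(2ⁿ).
Since O(2ⁿ) grows faster than O(n log n), g(n) dominates.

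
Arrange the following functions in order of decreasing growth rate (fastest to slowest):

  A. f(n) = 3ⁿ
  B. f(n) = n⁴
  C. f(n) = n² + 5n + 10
A > B > C

Comparing growth rates:
A = 3ⁿ is O(3ⁿ)
B = n⁴ is O(n⁴)
C = n² + 5n + 10 is O(n²)

Therefore, the order from fastest to slowest is: A > B > C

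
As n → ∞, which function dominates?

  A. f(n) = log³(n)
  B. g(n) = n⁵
B

f(n) = log³(n) is O(log³ n), while g(n) = n⁵ is O(n⁵).
Since O(n⁵) grows faster than O(log³ n), g(n) dominates.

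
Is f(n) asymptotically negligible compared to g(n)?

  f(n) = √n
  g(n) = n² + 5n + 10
True

f(n) = √n is O(√n), and g(n) = n² + 5n + 10 is O(n²).
Since O(√n) grows strictly slower than O(n²), f(n) = o(g(n)) is true.
This means lim(n→∞) f(n)/g(n) = 0.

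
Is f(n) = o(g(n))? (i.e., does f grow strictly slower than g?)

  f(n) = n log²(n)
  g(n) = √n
False

f(n) = n log²(n) is O(n log² n), and g(n) = √n is O(√n).
Since O(n log² n) grows faster than or equal to O(√n), f(n) = o(g(n)) is false.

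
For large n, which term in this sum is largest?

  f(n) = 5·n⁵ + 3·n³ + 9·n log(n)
5·n⁵

Looking at each term:
  - 5·n⁵ is O(n⁵)
  - 3·n³ is O(n³)
  - 9·n log(n) is O(n log n)

The term 5·n⁵ (O(n⁵)) grows fastest and dominates all others.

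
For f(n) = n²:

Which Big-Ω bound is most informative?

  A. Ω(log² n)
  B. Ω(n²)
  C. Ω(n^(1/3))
B

f(n) = n² is Ω(n²).
All listed options are valid Big-Ω bounds (lower bounds),
but Ω(n²) is the tightest (largest valid bound).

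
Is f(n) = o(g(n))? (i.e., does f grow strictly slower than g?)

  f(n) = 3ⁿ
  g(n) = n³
False

f(n) = 3ⁿ is O(3ⁿ), and g(n) = n³ is O(n³).
Since O(3ⁿ) grows faster than or equal to O(n³), f(n) = o(g(n)) is false.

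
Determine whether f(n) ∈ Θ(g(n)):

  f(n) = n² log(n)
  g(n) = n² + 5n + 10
False

f(n) = n² log(n) is O(n² log n), and g(n) = n² + 5n + 10 is O(n²).
Since they have different growth rates, f(n) = Θ(g(n)) is false.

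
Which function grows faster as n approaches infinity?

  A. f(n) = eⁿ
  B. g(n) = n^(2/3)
A

f(n) = eⁿ is O(eⁿ), while g(n) = n^(2/3) is O(n^(2/3)).
Since O(eⁿ) grows faster than O(n^(2/3)), f(n) dominates.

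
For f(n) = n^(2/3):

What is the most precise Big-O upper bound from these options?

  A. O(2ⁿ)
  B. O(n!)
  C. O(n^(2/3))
C

f(n) = n^(2/3) is O(n^(2/3)).
All listed options are valid Big-O bounds (upper bounds),
but O(n^(2/3)) is the tightest (smallest valid bound).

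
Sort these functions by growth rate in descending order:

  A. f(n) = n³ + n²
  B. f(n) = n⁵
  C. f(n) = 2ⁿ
C > B > A

Comparing growth rates:
C = 2ⁿ is O(2ⁿ)
B = n⁵ is O(n⁵)
A = n³ + n² is O(n³)

Therefore, the order from fastest to slowest is: C > B > A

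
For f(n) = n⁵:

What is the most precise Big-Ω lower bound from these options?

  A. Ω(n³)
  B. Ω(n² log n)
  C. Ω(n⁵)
C

f(n) = n⁵ is Ω(n⁵).
All listed options are valid Big-Ω bounds (lower bounds),
but Ω(n⁵) is the tightest (largest valid bound).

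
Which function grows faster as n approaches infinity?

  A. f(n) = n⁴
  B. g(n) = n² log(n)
A

f(n) = n⁴ is O(n⁴), while g(n) = n² log(n) is O(n² log n).
Since O(n⁴) grows faster than O(n² log n), f(n) dominates.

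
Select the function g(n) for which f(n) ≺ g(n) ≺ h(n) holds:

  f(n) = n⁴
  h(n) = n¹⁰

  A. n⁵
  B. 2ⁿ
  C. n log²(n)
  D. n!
A

We need g(n) with n⁴ = o(g(n)) and g(n) = o(n¹⁰), i.e. O(n⁴) ≺ g ≺ O(n¹⁰).
Check each option:
  A. n⁵ — O(n⁵) is strictly between O(n⁴) and O(n¹⁰) ✓
  B. 2ⁿ — O(2ⁿ) does not grow strictly slower than h(n)
  C. n log²(n) — O(n log² n) does not grow strictly faster than f(n)
  D. n! — O(n!) does not grow strictly slower than h(n)

Only option A (n⁵) lies strictly between.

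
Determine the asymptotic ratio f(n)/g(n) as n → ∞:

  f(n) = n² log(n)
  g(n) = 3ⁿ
0

Since n² log(n) (O(n² log n)) grows slower than 3ⁿ (O(3ⁿ)),
the ratio f(n)/g(n) → 0 as n → ∞.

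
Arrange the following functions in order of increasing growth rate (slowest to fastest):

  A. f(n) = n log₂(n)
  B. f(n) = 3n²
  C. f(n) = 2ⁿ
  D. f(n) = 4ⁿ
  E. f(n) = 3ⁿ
A < B < C < E < D

Comparing growth rates:
A = n log₂(n) is O(n log n)
B = 3n² is O(n²)
C = 2ⁿ is O(2ⁿ)
E = 3ⁿ is O(3ⁿ)
D = 4ⁿ is O(4ⁿ)

Therefore, the order from slowest to fastest is: A < B < C < E < D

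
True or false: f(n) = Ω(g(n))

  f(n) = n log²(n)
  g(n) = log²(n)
True

f(n) = n log²(n) is O(n log² n), and g(n) = log²(n) is O(log² n).
Since O(n log² n) grows at least as fast as O(log² n), f(n) = Ω(g(n)) is true.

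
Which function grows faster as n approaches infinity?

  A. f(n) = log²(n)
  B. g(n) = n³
B

f(n) = log²(n) is O(log² n), while g(n) = n³ is O(n³).
Since O(n³) grows faster than O(log² n), g(n) dominates.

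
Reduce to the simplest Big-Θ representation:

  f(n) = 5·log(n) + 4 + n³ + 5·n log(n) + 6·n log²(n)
Θ(n³)

Order the terms by growth rate: 4 ≺ 5·log(n) ≺ 5·n log(n) ≺ 6·n log²(n) ≺ n³.
The fastest-growing term n³ dominates as n → ∞; dropping its constant factor gives Θ(n³).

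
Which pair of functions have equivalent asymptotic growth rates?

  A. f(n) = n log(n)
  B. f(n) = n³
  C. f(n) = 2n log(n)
A and C

Examining each function:
  A. n log(n) is O(n log n)
  B. n³ is O(n³)
  C. 2n log(n) is O(n log n)

Functions A and C both have the same complexity class.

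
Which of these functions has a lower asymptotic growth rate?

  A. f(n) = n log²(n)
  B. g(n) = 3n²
A

f(n) = n log²(n) is O(n log² n), while g(n) = 3n² is O(n²).
Since O(n log² n) grows slower than O(n²), f(n) is dominated.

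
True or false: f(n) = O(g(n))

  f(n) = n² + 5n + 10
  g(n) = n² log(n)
True

f(n) = n² + 5n + 10 is O(n²), and g(n) = n² log(n) is O(n² log n).
Since O(n²) ⊆ O(n² log n) (f grows no faster than g), f(n) = O(g(n)) is true.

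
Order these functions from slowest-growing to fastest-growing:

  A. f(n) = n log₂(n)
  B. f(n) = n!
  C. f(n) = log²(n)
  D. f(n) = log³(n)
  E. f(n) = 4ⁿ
C < D < A < E < B

Comparing growth rates:
C = log²(n) is O(log² n)
D = log³(n) is O(log³ n)
A = n log₂(n) is O(n log n)
E = 4ⁿ is O(4ⁿ)
B = n! is O(n!)

Therefore, the order from slowest to fastest is: C < D < A < E < B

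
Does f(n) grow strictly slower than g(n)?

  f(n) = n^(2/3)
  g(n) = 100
False

f(n) = n^(2/3) is O(n^(2/3)), and g(n) = 100 is O(1).
Since O(n^(2/3)) grows faster than or equal to O(1), f(n) = o(g(n)) is false.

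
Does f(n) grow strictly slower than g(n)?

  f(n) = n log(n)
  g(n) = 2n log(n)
False

f(n) = n log(n) is O(n log n), and g(n) = 2n log(n) is O(n log n).
Since they have the same growth rate, f(n) = o(g(n)) is false.
(f = o(g) requires f to grow strictly slower, not equal.)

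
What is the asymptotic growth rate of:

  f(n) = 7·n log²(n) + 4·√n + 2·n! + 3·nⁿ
Θ(nⁿ)

Order the terms by growth rate: 4·√n ≺ 7·n log²(n) ≺ 2·n! ≺ 3·nⁿ.
The fastest-growing term 3·nⁿ dominates as n → ∞; dropping its constant factor gives Θ(nⁿ).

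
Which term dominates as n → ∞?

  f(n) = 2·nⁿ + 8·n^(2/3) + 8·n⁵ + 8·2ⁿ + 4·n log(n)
2·nⁿ

Looking at each term:
  - 2·nⁿ is O(nⁿ)
  - 8·n^(2/3) is O(n^(2/3))
  - 8·n⁵ is O(n⁵)
  - 8·2ⁿ is O(2ⁿ)
  - 4·n log(n) is O(n log n)

The term 2·nⁿ (O(nⁿ)) grows fastest and dominates all others.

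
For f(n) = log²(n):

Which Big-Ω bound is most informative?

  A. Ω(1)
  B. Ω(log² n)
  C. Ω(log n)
B

f(n) = log²(n) is Ω(log² n).
All listed options are valid Big-Ω bounds (lower bounds),
but Ω(log² n) is the tightest (largest valid bound).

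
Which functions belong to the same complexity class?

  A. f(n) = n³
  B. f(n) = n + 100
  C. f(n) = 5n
B and C

Examining each function:
  A. n³ is O(n³)
  B. n + 100 is O(n)
  C. 5n is O(n)

Functions B and C both have the same complexity class.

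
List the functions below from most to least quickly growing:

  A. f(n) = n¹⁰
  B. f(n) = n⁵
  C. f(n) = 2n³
A > B > C

Comparing growth rates:
A = n¹⁰ is O(n¹⁰)
B = n⁵ is O(n⁵)
C = 2n³ is O(n³)

Therefore, the order from fastest to slowest is: A > B > C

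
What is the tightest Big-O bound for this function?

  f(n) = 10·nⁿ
O(nⁿ)

The dominant term in 10·nⁿ is 10·nⁿ, which is Θ(nⁿ).
Constants are absorbed, so the tightest bound is O(nⁿ).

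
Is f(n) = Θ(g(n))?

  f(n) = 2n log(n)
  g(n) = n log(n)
True

f(n) = 2n log(n) and g(n) = n log(n) are both O(n log n).
Since they have the same asymptotic growth rate, f(n) = Θ(g(n)) is true.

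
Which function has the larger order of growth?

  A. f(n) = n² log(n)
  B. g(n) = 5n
A

f(n) = n² log(n) is O(n² log n), while g(n) = 5n is O(n).
Since O(n² log n) grows faster than O(n), f(n) dominates.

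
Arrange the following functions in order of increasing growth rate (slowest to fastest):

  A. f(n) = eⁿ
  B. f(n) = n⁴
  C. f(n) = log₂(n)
C < B < A

Comparing growth rates:
C = log₂(n) is O(log n)
B = n⁴ is O(n⁴)
A = eⁿ is O(eⁿ)

Therefore, the order from slowest to fastest is: C < B < A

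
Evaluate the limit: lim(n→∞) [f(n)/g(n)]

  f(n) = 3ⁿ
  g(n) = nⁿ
0

Since 3ⁿ (O(3ⁿ)) grows slower than nⁿ (O(nⁿ)),
the ratio f(n)/g(n) → 0 as n → ∞.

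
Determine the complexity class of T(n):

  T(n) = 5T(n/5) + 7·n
Θ(n log n)

Master Theorem: a = 5, b = 5, f(n) = 7·n.
Compute the critical exponent d = log₅(5) = 1.
Compare f(n) = Θ(n) against n^d:
  k = 1 = d, so f(n) = Θ(n^d) — Case 2.
  Work is balanced across levels: T(n) = Θ(n^d log n) = Θ(n log n).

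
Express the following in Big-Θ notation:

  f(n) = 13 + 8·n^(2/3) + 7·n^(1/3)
Θ(n^(2/3))

Order the terms by growth rate: 13 ≺ 7·n^(1/3) ≺ 8·n^(2/3).
The fastest-growing term 8·n^(2/3) dominates as n → ∞; dropping its constant factor gives Θ(n^(2/3)).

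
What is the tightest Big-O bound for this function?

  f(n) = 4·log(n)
O(log n)

The dominant term in 4·log(n) is 4·log(n), which is Θ(log n).
Constants are absorbed, so the tightest bound is O(log n).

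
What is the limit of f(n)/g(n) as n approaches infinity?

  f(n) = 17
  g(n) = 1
17

Since 17 and 1 have the same growth rate (O(1)),
the ratio converges to a constant: 17.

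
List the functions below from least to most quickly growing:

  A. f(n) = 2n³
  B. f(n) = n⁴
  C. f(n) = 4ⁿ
A < B < C

Comparing growth rates:
A = 2n³ is O(n³)
B = n⁴ is O(n⁴)
C = 4ⁿ is O(4ⁿ)

Therefore, the order from slowest to fastest is: A < B < C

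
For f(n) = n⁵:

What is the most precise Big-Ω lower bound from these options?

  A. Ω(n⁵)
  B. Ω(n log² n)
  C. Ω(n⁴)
A

f(n) = n⁵ is Ω(n⁵).
All listed options are valid Big-Ω bounds (lower bounds),
but Ω(n⁵) is the tightest (largest valid bound).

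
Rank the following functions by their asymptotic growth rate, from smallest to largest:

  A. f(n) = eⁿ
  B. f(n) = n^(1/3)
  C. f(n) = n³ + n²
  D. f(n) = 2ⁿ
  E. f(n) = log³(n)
E < B < C < D < A

Comparing growth rates:
E = log³(n) is O(log³ n)
B = n^(1/3) is O(n^(1/3))
C = n³ + n² is O(n³)
D = 2ⁿ is O(2ⁿ)
A = eⁿ is O(eⁿ)

Therefore, the order from slowest to fastest is: E < B < C < D < A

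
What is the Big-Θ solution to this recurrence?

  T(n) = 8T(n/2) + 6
Θ(n³)

Master Theorem: a = 8, b = 2, f(n) = 6.
Compute the critical exponent d = log₂(8) = 3.
Compare f(n) = Θ(1) against n^d:
  k = 0 < d = 3, so f(n) = O(n^(d-ε)) — Case 1.
  The recursion cost dominates: T(n) = Θ(n^d) = Θ(n³).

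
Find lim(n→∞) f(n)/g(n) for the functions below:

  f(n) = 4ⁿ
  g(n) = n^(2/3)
∞

Since 4ⁿ (O(4ⁿ)) grows faster than n^(2/3) (O(n^(2/3))),
the ratio f(n)/g(n) → ∞ as n → ∞.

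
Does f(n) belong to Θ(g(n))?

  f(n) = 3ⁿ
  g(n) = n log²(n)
False

f(n) = 3ⁿ is O(3ⁿ), and g(n) = n log²(n) is O(n log² n).
Since they have different growth rates, f(n) = Θ(g(n)) is false.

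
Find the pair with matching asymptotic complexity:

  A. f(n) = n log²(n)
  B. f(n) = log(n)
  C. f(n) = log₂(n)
B and C

Examining each function:
  A. n log²(n) is O(n log² n)
  B. log(n) is O(log n)
  C. log₂(n) is O(log n)

Functions B and C both have the same complexity class.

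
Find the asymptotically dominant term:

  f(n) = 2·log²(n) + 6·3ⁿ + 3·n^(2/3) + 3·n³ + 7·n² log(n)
6·3ⁿ

Looking at each term:
  - 2·log²(n) is O(log² n)
  - 6·3ⁿ is O(3ⁿ)
  - 3·n^(2/3) is O(n^(2/3))
  - 3·n³ is O(n³)
  - 7·n² log(n) is O(n² log n)

The term 6·3ⁿ (O(3ⁿ)) grows fastest and dominates all others.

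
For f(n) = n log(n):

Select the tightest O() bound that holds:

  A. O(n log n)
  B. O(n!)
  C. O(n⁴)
A

f(n) = n log(n) is O(n log n).
All listed options are valid Big-O bounds (upper bounds),
but O(n log n) is the tightest (smallest valid bound).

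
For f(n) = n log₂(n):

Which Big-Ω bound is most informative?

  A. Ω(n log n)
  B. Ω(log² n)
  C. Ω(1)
A

f(n) = n log₂(n) is Ω(n log n).
All listed options are valid Big-Ω bounds (lower bounds),
but Ω(n log n) is the tightest (largest valid bound).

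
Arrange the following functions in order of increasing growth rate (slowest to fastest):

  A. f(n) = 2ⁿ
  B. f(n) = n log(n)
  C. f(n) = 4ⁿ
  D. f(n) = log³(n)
D < B < A < C

Comparing growth rates:
D = log³(n) is O(log³ n)
B = n log(n) is O(n log n)
A = 2ⁿ is O(2ⁿ)
C = 4ⁿ is O(4ⁿ)

Therefore, the order from slowest to fastest is: D < B < A < C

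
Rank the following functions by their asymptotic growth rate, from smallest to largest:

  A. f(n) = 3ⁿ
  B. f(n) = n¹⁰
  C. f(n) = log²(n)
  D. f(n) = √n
C < D < B < A

Comparing growth rates:
C = log²(n) is O(log² n)
D = √n is O(√n)
B = n¹⁰ is O(n¹⁰)
A = 3ⁿ is O(3ⁿ)

Therefore, the order from slowest to fastest is: C < D < B < A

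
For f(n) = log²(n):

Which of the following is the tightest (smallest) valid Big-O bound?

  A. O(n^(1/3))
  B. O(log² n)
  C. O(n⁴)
B

f(n) = log²(n) is O(log² n).
All listed options are valid Big-O bounds (upper bounds),
but O(log² n) is the tightest (smallest valid bound).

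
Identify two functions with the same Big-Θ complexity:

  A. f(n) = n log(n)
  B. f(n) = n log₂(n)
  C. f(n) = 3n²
A and B

Examining each function:
  A. n log(n) is O(n log n)
  B. n log₂(n) is O(n log n)
  C. 3n² is O(n²)

Functions A and B both have the same complexity class.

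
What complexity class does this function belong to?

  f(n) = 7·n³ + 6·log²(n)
O(n³)

The dominant term in 7·n³ + 6·log²(n) is 7·n³, which is Θ(n³).
Lower-order terms (6·log²(n)) are asymptotically negligible.
Constants are absorbed, so the tightest bound is O(n³).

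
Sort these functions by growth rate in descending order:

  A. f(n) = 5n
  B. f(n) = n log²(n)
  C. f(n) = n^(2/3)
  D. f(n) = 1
B > A > C > D

Comparing growth rates:
B = n log²(n) is O(n log² n)
A = 5n is O(n)
C = n^(2/3) is O(n^(2/3))
D = 1 is O(1)

Therefore, the order from fastest to slowest is: B > A > C > D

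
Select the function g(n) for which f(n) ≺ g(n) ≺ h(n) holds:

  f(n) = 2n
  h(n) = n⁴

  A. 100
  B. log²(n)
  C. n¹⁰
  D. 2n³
D

We need g(n) with 2n = o(g(n)) and g(n) = o(n⁴), i.e. O(n) ≺ g ≺ O(n⁴).
Check each option:
  A. 100 — O(1) does not grow strictly faster than f(n)
  B. log²(n) — O(log² n) does not grow strictly faster than f(n)
  C. n¹⁰ — O(n¹⁰) does not grow strictly slower than h(n)
  D. 2n³ — O(n³) is strictly between O(n) and O(n⁴) ✓

Only option D (2n³) lies strictly between.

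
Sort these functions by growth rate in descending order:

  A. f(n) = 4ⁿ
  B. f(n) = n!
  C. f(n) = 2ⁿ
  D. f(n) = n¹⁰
B > A > C > D

Comparing growth rates:
B = n! is O(n!)
A = 4ⁿ is O(4ⁿ)
C = 2ⁿ is O(2ⁿ)
D = n¹⁰ is O(n¹⁰)

Therefore, the order from fastest to slowest is: B > A > C > D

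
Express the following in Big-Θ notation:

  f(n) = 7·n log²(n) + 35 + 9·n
Θ(n log² n)

Order the terms by growth rate: 35 ≺ 9·n ≺ 7·n log²(n).
The fastest-growing term 7·n log²(n) dominates as n → ∞; dropping its constant factor gives Θ(n log² n).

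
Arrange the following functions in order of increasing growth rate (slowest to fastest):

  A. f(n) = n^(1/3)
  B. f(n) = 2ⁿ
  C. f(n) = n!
A < B < C

Comparing growth rates:
A = n^(1/3) is O(n^(1/3))
B = 2ⁿ is O(2ⁿ)
C = n! is O(n!)

Therefore, the order from slowest to fastest is: A < B < C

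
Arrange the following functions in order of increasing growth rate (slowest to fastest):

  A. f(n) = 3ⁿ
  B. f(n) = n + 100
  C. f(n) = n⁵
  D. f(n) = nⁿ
B < C < A < D

Comparing growth rates:
B = n + 100 is O(n)
C = n⁵ is O(n⁵)
A = 3ⁿ is O(3ⁿ)
D = nⁿ is O(nⁿ)

Therefore, the order from slowest to fastest is: B < C < A < D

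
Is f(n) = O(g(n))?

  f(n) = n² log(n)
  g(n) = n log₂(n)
False

f(n) = n² log(n) is O(n² log n), and g(n) = n log₂(n) is O(n log n).
Since O(n² log n) grows faster than O(n log n), f(n) = O(g(n)) is false.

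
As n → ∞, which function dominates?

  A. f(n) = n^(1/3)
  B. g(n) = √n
B

f(n) = n^(1/3) is O(n^(1/3)), while g(n) = √n is O(√n).
Since O(√n) grows faster than O(n^(1/3)), g(n) dominates.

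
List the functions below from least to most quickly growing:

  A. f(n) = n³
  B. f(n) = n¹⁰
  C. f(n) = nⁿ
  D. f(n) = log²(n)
D < A < B < C

Comparing growth rates:
D = log²(n) is O(log² n)
A = n³ is O(n³)
B = n¹⁰ is O(n¹⁰)
C = nⁿ is O(nⁿ)

Therefore, the order from slowest to fastest is: D < A < B < C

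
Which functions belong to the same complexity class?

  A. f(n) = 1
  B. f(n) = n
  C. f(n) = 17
A and C

Examining each function:
  A. 1 is O(1)
  B. n is O(n)
  C. 17 is O(1)

Functions A and C both have the same complexity class.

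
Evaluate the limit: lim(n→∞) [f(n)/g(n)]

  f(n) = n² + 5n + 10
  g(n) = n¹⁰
0

Since n² + 5n + 10 (O(n²)) grows slower than n¹⁰ (O(n¹⁰)),
the ratio f(n)/g(n) → 0 as n → ∞.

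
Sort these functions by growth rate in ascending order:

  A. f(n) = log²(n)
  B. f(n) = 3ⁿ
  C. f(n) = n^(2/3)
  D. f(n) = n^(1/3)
A < D < C < B

Comparing growth rates:
A = log²(n) is O(log² n)
D = n^(1/3) is O(n^(1/3))
C = n^(2/3) is O(n^(2/3))
B = 3ⁿ is O(3ⁿ)

Therefore, the order from slowest to fastest is: A < D < C < B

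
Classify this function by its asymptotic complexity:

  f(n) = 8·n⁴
O(n⁴)

The dominant term in 8·n⁴ is 8·n⁴, which is Θ(n⁴).
Constants are absorbed, so the tightest bound is O(n⁴).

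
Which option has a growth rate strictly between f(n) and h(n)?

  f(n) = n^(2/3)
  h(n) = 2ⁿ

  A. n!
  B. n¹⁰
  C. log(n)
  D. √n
B

We need g(n) with n^(2/3) = o(g(n)) and g(n) = o(2ⁿ), i.e. O(n^(2/3)) ≺ g ≺ O(2ⁿ).
Check each option:
  A. n! — O(n!) does not grow strictly slower than h(n)
  B. n¹⁰ — O(n¹⁰) is strictly between O(n^(2/3)) and O(2ⁿ) ✓
  C. log(n) — O(log n) does not grow strictly faster than f(n)
  D. √n — O(√n) does not grow strictly faster than f(n)

Only option B (n¹⁰) lies strictly between.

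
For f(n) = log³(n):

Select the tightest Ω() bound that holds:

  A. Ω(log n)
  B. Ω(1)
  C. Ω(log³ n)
C

f(n) = log³(n) is Ω(log³ n).
All listed options are valid Big-Ω bounds (lower bounds),
but Ω(log³ n) is the tightest (largest valid bound).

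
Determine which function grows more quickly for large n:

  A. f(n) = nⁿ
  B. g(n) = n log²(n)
A

f(n) = nⁿ is O(nⁿ), while g(n) = n log²(n) is O(n log² n).
Since O(nⁿ) grows faster than O(n log² n), f(n) dominates.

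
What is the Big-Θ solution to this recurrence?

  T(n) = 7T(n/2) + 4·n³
Θ(n³)

Master Theorem: a = 7, b = 2, f(n) = 4·n³.
Compute the critical exponent d = log₂(7) = 2.807.
Compare f(n) = Θ(n³) against n^d:
  k = 3 > d = 2.807, so f(n) = Ω(n^(d+ε)) — Case 3.
  Regularity: a·(n/b)^3/n^3 = a/b^3 = 7/8 < 1 ✓.
  The top-level work dominates: T(n) = Θ(f(n)) = Θ(n³).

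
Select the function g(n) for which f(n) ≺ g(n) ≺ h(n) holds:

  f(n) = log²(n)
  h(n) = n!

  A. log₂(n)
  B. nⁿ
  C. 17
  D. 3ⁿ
D

We need g(n) with log²(n) = o(g(n)) and g(n) = o(n!), i.e. O(log² n) ≺ g ≺ O(n!).
Check each option:
  A. log₂(n) — O(log n) does not grow strictly faster than f(n)
  B. nⁿ — O(nⁿ) does not grow strictly slower than h(n)
  C. 17 — O(1) does not grow strictly faster than f(n)
  D. 3ⁿ — O(3ⁿ) is strictly between O(log² n) and O(n!) ✓

Only option D (3ⁿ) lies strictly between.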